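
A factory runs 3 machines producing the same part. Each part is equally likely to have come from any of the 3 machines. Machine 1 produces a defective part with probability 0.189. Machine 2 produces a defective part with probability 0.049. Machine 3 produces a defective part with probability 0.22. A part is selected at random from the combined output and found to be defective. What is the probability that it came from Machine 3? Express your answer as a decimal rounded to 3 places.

Posterior probability ≈ 0.480

P(defective|M1) = 0.189; P(defective|M2) = 0.049; P(defective|M3) = 0.22.
Prior × likelihood for each source: 0.333333·0.189=0.06300, 0.333333·0.049=0.01633, 0.333333·0.22=0.07333. Summing gives P(defective) = 0.15267.
P(Machine 3 | defective) = 0.07333 / 0.15267 = 0.480.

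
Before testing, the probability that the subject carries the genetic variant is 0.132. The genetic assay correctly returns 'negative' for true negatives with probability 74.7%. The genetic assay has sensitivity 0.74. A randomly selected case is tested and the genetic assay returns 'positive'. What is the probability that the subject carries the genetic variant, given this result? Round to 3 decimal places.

Write H for 'the subject carries the genetic variant'. Prior odds H:¬H = 0.132/0.868 = 0.15207. For the 'positive' outcome, the likelihood ratio is 0.74/0.253 = 2.9249.
Posterior odds = 0.15207 × 2.9249 = 0.44480, so P(H|E) = 0.44480/(1+0.44480) = 0.308.

P(H | E) ≈ 0.308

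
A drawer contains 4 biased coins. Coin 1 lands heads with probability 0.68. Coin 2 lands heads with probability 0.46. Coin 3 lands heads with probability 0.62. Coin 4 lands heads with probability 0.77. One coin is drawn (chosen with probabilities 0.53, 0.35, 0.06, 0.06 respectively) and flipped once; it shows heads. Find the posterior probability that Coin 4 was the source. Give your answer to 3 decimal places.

P(heads|C1) = 0.68; P(heads|C2) = 0.46; P(heads|C3) = 0.62; P(heads|C4) = 0.77.
Prior × likelihood for each source: 0.53·0.68=0.3604, 0.35·0.46=0.1610, 0.06·0.62=0.03720, 0.06·0.77=0.04620. Summing gives P(heads) = 0.60480.
P(Coin 4 | heads) = 0.04620 / 0.60480 = 0.076.

Posterior probability ≈ 0.076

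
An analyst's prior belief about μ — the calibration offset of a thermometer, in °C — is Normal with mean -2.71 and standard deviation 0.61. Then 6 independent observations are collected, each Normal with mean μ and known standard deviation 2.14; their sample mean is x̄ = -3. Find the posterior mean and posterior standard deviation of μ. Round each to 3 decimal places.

Posterior mean ≈ -2.805; posterior SD ≈ 0.500

Prior precision 1/τ₀² = 1/0.61² = 2.68745; data precision n/σ² = 6/2.14² = 1.31016.
Posterior precision = 2.68745 + 1.31016 = 3.99761, giving posterior SD = 1/√3.99761 = 0.500.
Posterior mean = (2.68745·-2.71 + 1.31016·-3) / 3.99761 = -2.805.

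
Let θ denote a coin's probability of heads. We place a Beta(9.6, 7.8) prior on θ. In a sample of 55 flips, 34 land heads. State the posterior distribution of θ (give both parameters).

Posterior: Beta(43.6, 28.8)

Observing 34 successes and 21 failures updates Beta(9.6, 7.8) by adding the success and failure counts to the two shape parameters: α = 9.6+34 = 43.6, β = 7.8+21 = 28.8.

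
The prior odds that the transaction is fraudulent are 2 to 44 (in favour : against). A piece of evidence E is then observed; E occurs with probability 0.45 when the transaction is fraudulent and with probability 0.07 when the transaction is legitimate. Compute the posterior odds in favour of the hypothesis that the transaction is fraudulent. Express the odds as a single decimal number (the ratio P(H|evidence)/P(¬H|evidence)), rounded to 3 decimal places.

Prior odds = 2/44 = 0.045455.
Likelihood ratio for E = 0.45/0.07 = 6.4286.
Posterior odds = prior odds × LR = 0.29221.

Posterior odds ≈ 0.292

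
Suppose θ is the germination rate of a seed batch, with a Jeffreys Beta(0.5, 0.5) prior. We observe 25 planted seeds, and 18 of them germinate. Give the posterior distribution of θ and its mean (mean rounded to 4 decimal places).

Posterior: Beta(18.5, 7.5); mean ≈ 0.7115

Observing 18 successes and 7 failures updates Beta(0.5, 0.5) by adding the success and failure counts to the two shape parameters: α = 0.5+18 = 18.5, β = 0.5+7 = 7.5.
E[θ | data] = 18.5/(18.5+7.5) = 0.7115.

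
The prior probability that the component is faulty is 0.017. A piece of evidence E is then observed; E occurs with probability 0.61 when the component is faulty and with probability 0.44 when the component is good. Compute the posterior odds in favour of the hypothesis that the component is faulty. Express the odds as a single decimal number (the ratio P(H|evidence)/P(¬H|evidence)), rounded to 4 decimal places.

Posterior odds ≈ 0.0240

Prior odds = 0.017/(1−0.017) = 0.017294.
Likelihood ratio for E = 0.61/0.44 = 1.3864.
Posterior odds = prior odds × LR = 0.023976.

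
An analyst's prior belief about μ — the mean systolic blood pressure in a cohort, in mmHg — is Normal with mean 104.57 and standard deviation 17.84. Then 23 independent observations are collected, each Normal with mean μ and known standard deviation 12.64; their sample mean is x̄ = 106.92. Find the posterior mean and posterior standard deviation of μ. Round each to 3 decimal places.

Posterior mean ≈ 106.870; posterior SD ≈ 2.607

Prior precision 1/τ₀² = 1/17.84² = 0.00314203; data precision n/σ² = 23/12.64² = 0.143957.
Posterior precision = 0.00314203 + 0.143957 = 0.147099, giving posterior SD = 1/√0.147099 = 2.607.
Posterior mean = (0.00314203·104.57 + 0.143957·106.92) / 0.147099 = 106.870.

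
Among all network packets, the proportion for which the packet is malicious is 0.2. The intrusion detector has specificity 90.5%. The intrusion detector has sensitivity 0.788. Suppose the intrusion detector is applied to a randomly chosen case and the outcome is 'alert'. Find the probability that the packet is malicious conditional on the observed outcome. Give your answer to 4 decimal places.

P(H | E) ≈ 0.6747

Write H for 'the packet is malicious'. Prior odds H:¬H = 0.2/0.8 = 0.25000. For the 'alert' outcome, the likelihood ratio is 0.788/0.095 = 8.2947.
Posterior odds = 0.25000 × 8.2947 = 2.0737, so P(H|E) = 2.0737/(1+2.0737) = 0.6747.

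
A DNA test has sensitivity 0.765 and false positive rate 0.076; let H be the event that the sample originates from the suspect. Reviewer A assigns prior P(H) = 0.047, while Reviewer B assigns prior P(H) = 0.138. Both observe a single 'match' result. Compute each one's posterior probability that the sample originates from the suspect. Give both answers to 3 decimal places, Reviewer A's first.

P('+'|H) = 0.765, P('+'|¬H) = 0.076.
Reviewer A: numerator 0.765·0.047 = 0.035955; evidence = 0.035955+0.076·0.953 = 0.10838; posterior = 0.332.
Reviewer B: numerator 0.765·0.138 = 0.10557; evidence = 0.10557+0.076·0.862 = 0.17108; posterior = 0.617.

Reviewer A: 0.332; Reviewer B: 0.617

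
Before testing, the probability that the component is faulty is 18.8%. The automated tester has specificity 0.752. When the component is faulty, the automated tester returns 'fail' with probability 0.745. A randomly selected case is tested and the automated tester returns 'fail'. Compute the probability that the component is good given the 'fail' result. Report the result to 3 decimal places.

P(¬H | E) ≈ 0.590

Write H for 'the component is faulty'. Prior odds H:¬H = 0.188/0.812 = 0.23153. For the 'fail' outcome, the likelihood ratio is 0.745/0.248 = 3.0040.
Posterior odds = 0.23153 × 3.0040 = 0.69551, so P(H|E) = 0.69551/(1+0.69551) = 0.410. Then P(¬H|E) = 1 − 0.410 = 0.590.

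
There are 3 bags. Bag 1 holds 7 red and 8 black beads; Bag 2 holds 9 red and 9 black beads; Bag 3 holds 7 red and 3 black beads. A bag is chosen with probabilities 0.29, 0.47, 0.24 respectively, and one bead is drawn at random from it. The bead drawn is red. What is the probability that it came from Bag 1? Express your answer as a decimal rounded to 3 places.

Tabulate prior·likelihood by source: [1] prior 0.29, lik 0.4667, product 0.1353; [2] prior 0.47, lik 0.5, product 0.2350; [3] prior 0.24, lik 0.7, product 0.1680.
Normalizing constant = 0.53833; the posterior for Bag 1 is its product over the sum, 0.1353/0.53833 = 0.251.

Posterior probability ≈ 0.251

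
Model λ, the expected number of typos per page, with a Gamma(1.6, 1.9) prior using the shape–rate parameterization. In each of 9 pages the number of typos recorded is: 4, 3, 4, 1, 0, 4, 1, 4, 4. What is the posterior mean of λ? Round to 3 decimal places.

The Poisson likelihood adds the total count to the shape and the number of exposure periods to the rate. Here ∑xᵢ = 25 and n = 9, so shape 1.6→26.6 and rate 1.9→10.9.
E[λ | data] = 26.6/10.9 = 2.440.

Posterior mean ≈ 2.440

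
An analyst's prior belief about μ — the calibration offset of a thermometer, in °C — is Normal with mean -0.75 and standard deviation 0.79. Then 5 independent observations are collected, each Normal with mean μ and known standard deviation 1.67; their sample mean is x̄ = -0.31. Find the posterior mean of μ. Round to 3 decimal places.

Posterior mean ≈ -0.518

With known σ, the Normal prior is conjugate. Weight on the data is w = (n/σ²)/(n/σ² + 1/τ₀²) = 1.79282/(1.79282+1.60231) = 0.52806.
Posterior mean = w·x̄ + (1−w)·μ₀ = 0.52806·-0.31 + 0.47194·-0.75 = -0.518.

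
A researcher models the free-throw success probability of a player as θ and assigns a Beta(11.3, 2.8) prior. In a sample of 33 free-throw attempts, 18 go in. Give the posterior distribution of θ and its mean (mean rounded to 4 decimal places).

The binomial likelihood is conjugate to the Beta prior: with 18 successes and 15 failures, the posterior is Beta(11.3+18, 2.8+15) = Beta(29.3, 17.8).
E[θ | data] = 29.3/(29.3+17.8) = 0.6221.

Posterior: Beta(29.3, 17.8); mean ≈ 0.6221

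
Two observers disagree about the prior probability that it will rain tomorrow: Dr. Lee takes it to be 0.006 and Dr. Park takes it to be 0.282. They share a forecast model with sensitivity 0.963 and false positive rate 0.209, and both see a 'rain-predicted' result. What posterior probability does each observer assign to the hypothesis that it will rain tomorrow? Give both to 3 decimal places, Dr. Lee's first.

Dr. Lee: 0.027; Dr. Park: 0.644

P('+'|H) = 0.963, P('+'|¬H) = 0.209.
Dr. Lee: numerator 0.963·0.006 = 0.0057780; evidence = 0.0057780+0.209·0.994 = 0.21352; posterior = 0.027.
Dr. Park: numerator 0.963·0.282 = 0.27157; evidence = 0.27157+0.209·0.718 = 0.42163; posterior = 0.644.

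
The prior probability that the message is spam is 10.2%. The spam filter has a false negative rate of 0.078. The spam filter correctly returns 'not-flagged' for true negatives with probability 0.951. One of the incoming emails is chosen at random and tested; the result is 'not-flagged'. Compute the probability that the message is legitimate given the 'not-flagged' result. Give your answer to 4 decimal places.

P(¬H | E) ≈ 0.9908

Let H be the event that the message is spam. P(H) = 0.102, so P(¬H) = 0.898. With E the 'not-flagged' result, P(E|H) = 0.078 and P(E|¬H) = 0.951.
P(E) = 0.078·0.102 + 0.951·0.898 = 0.0079560 + 0.85400 = 0.86195.
By Bayes' theorem, P(H|E) = 0.0079560 / 0.86195 = 0.0092. Hence P(¬H|E) = 1 − 0.0092 = 0.9908.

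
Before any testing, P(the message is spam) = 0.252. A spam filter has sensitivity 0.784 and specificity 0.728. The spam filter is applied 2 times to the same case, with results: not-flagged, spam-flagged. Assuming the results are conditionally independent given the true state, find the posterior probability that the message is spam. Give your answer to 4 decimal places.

Posterior P(H) ≈ 0.2237

With H the event that the message is spam, the joint likelihood of the observed sequence is P(data|H) = 0.216·0.784 = 0.16934 and P(data|¬H) = 0.728·0.272 = 0.19802.
Bayes: P(H|data) = 0.252·0.16934 / (0.252·0.16934 + 0.748·0.19802) = 0.042675/0.19079 = 0.2237.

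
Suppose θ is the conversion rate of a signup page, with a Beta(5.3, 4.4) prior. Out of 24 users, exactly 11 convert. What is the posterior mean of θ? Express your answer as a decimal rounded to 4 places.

Posterior mean ≈ 0.4837

The binomial likelihood is conjugate to the Beta prior: with 11 successes and 13 failures, the posterior is Beta(5.3+11, 4.4+13) = Beta(16.3, 17.4).
Posterior mean = α/(α+β) = 16.3/33.7 = 0.4837.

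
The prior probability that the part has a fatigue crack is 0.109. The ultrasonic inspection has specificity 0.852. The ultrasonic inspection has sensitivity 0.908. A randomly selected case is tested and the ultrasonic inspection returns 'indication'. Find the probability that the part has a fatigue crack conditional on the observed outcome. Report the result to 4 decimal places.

Write H for 'the part has a fatigue crack'. Prior odds H:¬H = 0.109/0.891 = 0.12233. For the 'indication' outcome, the likelihood ratio is 0.908/0.148 = 6.1351.
Posterior odds = 0.12233 × 6.1351 = 0.75054, so P(H|E) = 0.75054/(1+0.75054) = 0.4287.

P(H | E) ≈ 0.4287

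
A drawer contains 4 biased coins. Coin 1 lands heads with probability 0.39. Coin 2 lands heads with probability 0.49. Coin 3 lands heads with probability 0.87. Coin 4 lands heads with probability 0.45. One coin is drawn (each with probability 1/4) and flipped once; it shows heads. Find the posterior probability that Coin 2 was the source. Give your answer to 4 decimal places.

Posterior probability ≈ 0.2227

Tabulate prior·likelihood by source: [1] prior 0.25, lik 0.39, product 0.09750; [2] prior 0.25, lik 0.49, product 0.1225; [3] prior 0.25, lik 0.87, product 0.2175; [4] prior 0.25, lik 0.45, product 0.1125.
Normalizing constant = 0.55000; the posterior for Coin 2 is its product over the sum, 0.1225/0.55000 = 0.2227.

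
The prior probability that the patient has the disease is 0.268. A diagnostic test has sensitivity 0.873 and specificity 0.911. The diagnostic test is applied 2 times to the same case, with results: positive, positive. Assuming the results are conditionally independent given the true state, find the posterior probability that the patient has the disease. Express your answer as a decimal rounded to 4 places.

Posterior P(H) ≈ 0.9724

Let H be the event that the patient has the disease; start with P(H) = 0.268. P('positive'|H) = 0.873, P('positive'|¬H) = 0.089.
Update on result 1 ('positive'): P(H) ← 0.873·0.2680 / (0.873·0.2680 + 0.089·0.7320) = 0.23396/0.29911 = 0.7822.
Update on result 2 ('positive'): P(H) ← 0.873·0.7822 / (0.873·0.7822 + 0.089·0.2178) = 0.68286/0.70224 = 0.9724.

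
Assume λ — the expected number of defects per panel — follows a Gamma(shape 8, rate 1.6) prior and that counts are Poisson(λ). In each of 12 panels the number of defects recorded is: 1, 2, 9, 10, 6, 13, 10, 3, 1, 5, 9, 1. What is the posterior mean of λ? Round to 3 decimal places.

The Poisson likelihood adds the total count to the shape and the number of exposure periods to the rate. Here ∑xᵢ = 70 and n = 12, so shape 8→78 and rate 1.6→13.6.
E[λ | data] = 78/13.6 = 5.735.

Posterior mean ≈ 5.735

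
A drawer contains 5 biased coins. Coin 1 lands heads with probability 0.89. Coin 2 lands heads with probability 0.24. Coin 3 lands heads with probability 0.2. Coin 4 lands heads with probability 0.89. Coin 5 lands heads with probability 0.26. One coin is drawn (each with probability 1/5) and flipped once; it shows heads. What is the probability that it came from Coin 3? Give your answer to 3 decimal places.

P(heads|C1) = 0.89; P(heads|C2) = 0.24; P(heads|C3) = 0.2; P(heads|C4) = 0.89; P(heads|C5) = 0.26.
Prior × likelihood for each source: 0.2·0.89=0.1780, 0.2·0.24=0.04800, 0.2·0.2=0.04000, 0.2·0.89=0.1780, 0.2·0.26=0.05200. Summing gives P(heads) = 0.49600.
P(Coin 3 | heads) = 0.04000 / 0.49600 = 0.081.

Posterior probability ≈ 0.081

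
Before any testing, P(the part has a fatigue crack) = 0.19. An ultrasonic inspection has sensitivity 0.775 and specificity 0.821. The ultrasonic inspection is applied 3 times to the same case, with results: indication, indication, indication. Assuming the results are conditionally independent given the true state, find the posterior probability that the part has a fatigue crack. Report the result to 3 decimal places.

Let H be the event that the part has a fatigue crack; start with P(H) = 0.19. P('indication'|H) = 0.775, P('indication'|¬H) = 0.179.
Update on result 1 ('indication'): P(H) ← 0.775·0.1900 / (0.775·0.1900 + 0.179·0.8100) = 0.14725/0.29224 = 0.5039.
Update on result 2 ('indication'): P(H) ← 0.775·0.5039 / (0.775·0.5039 + 0.179·0.4961) = 0.39050/0.47930 = 0.8147.
Update on result 3 ('indication'): P(H) ← 0.775·0.8147 / (0.775·0.8147 + 0.179·0.1853) = 0.63140/0.66457 = 0.9501.

Posterior P(H) ≈ 0.950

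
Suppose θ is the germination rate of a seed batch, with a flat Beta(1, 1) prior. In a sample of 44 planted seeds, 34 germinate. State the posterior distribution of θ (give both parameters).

Posterior: Beta(35, 11)

The binomial likelihood is conjugate to the Beta prior: with 34 successes and 10 failures, the posterior is Beta(1+34, 1+10) = Beta(35, 11).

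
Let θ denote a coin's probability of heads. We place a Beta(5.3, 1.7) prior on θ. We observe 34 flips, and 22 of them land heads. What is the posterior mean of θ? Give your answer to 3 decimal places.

Posterior mean ≈ 0.666

The binomial likelihood is conjugate to the Beta prior: with 22 successes and 12 failures, the posterior is Beta(5.3+22, 1.7+12) = Beta(27.3, 13.7).
E[θ | data] = 27.3/(27.3+13.7) = 0.666.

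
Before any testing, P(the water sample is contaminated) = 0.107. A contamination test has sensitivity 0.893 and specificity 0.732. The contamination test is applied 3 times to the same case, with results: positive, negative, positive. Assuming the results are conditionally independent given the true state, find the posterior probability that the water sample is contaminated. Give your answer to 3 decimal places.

Let H be the event that the water sample is contaminated; start with P(H) = 0.107. P('positive'|H) = 0.893, P('positive'|¬H) = 0.268.
Update on result 1 ('positive'): P(H) ← 0.893·0.1070 / (0.893·0.1070 + 0.268·0.8930) = 0.095551/0.33488 = 0.2853.
Update on result 2 ('negative'): P(H) ← 0.107·0.2853 / (0.107·0.2853 + 0.732·0.7147) = 0.030531/0.55367 = 0.0551.
Update on result 3 ('positive'): P(H) ← 0.893·0.0551 / (0.893·0.0551 + 0.268·0.9449) = 0.049242/0.30246 = 0.1628.

Posterior P(H) ≈ 0.163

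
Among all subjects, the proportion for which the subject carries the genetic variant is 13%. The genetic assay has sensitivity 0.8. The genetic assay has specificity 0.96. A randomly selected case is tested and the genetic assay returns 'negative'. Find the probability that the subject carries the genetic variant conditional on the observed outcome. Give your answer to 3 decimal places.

Let H be the event that the subject carries the genetic variant. P(H) = 0.13, so P(¬H) = 0.87. With E the 'negative' result, P(E|H) = 0.2 and P(E|¬H) = 0.96.
P(E) = 0.2·0.13 + 0.96·0.87 = 0.026000 + 0.83520 = 0.86120.
By Bayes' theorem, P(H|E) = 0.026000 / 0.86120 = 0.030.

P(H | E) ≈ 0.030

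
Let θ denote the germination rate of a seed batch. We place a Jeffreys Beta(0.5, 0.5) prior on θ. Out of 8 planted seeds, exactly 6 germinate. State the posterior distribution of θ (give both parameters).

Posterior: Beta(6.5, 2.5)

Observing 6 successes and 2 failures updates Beta(0.5, 0.5) by adding the success and failure counts to the two shape parameters: α = 0.5+6 = 6.5, β = 0.5+2 = 2.5.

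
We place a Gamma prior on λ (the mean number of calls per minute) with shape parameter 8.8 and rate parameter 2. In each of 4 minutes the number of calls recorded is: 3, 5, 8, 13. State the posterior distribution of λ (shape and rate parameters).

Posterior: Gamma(shape=37.8, rate=6)

Total count ∑xᵢ = 29 over n = 4 minutes.
Gamma is conjugate to the Poisson likelihood: posterior is Gamma(shape = 8.8+29 = 37.8, rate = 2+4 = 6).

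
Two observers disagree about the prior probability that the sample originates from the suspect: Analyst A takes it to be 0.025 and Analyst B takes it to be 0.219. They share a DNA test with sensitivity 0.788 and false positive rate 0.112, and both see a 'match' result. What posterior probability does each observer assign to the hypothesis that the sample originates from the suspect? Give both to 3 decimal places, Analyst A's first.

Analyst A: 0.153; Analyst B: 0.664

P('+'|H) = 0.788, P('+'|¬H) = 0.112.
Analyst A: numerator 0.788·0.025 = 0.019700; evidence = 0.019700+0.112·0.975 = 0.12890; posterior = 0.153.
Analyst B: numerator 0.788·0.219 = 0.17257; evidence = 0.17257+0.112·0.781 = 0.26004; posterior = 0.664.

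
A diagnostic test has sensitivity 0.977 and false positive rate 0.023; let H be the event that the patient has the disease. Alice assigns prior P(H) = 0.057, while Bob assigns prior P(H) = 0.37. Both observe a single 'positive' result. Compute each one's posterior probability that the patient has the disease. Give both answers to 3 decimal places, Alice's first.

Alice: 0.720; Bob: 0.961

P('+'|H) = 0.977, P('+'|¬H) = 0.023.
Alice: numerator 0.977·0.057 = 0.055689; evidence = 0.055689+0.023·0.943 = 0.077378; posterior = 0.720.
Bob: numerator 0.977·0.37 = 0.36149; evidence = 0.36149+0.023·0.63 = 0.37598; posterior = 0.961.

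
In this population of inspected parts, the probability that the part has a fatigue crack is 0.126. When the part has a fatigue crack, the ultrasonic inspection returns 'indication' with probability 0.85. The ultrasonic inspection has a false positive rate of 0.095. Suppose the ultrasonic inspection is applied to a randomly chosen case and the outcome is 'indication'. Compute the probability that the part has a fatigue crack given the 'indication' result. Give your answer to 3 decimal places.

P(H | E) ≈ 0.563

Let H be the event that the part has a fatigue crack. P(H) = 0.126, so P(¬H) = 0.874. With E the 'indication' result, P(E|H) = 0.85 and P(E|¬H) = 0.095.
P(E) = 0.85·0.126 + 0.095·0.874 = 0.10710 + 0.083030 = 0.19013.
By Bayes' theorem, P(H|E) = 0.10710 / 0.19013 = 0.563.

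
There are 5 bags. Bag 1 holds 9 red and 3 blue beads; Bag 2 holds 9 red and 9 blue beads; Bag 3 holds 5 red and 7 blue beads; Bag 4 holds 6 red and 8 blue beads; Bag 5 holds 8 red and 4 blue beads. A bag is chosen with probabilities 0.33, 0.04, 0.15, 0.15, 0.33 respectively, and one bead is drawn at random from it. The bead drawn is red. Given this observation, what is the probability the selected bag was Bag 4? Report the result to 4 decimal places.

Posterior probability ≈ 0.1047

P(red|Bag 1) = 0.75; P(red|Bag 2) = 0.5; P(red|Bag 3) = 0.4167; P(red|Bag 4) = 0.4286; P(red|Bag 5) = 0.6667.
Prior × likelihood for each source: 0.33·0.75=0.2475, 0.04·0.5=0.02000, 0.15·0.4167=0.06250, 0.15·0.4286=0.06429, 0.33·0.6667=0.2200. Summing gives P(red) = 0.61429.
P(Bag 4 | red) = 0.06429 / 0.61429 = 0.1047.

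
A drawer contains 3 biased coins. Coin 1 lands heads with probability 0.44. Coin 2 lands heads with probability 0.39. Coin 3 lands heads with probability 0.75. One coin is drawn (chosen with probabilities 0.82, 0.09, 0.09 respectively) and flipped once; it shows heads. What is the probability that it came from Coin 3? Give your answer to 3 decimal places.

Tabulate prior·likelihood by source: [1] prior 0.82, lik 0.44, product 0.3608; [2] prior 0.09, lik 0.39, product 0.03510; [3] prior 0.09, lik 0.75, product 0.06750.
Normalizing constant = 0.46340; the posterior for Coin 3 is its product over the sum, 0.06750/0.46340 = 0.146.

Posterior probability ≈ 0.146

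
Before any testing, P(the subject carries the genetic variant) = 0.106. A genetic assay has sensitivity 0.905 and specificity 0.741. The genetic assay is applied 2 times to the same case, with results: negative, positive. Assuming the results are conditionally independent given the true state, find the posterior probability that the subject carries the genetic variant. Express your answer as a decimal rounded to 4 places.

With H the event that the subject carries the genetic variant, the joint likelihood of the observed sequence is P(data|H) = 0.095·0.905 = 0.085975 and P(data|¬H) = 0.741·0.259 = 0.19192.
Bayes: P(H|data) = 0.106·0.085975 / (0.106·0.085975 + 0.894·0.19192) = 0.0091134/0.18069 = 0.0504.

Posterior P(H) ≈ 0.0504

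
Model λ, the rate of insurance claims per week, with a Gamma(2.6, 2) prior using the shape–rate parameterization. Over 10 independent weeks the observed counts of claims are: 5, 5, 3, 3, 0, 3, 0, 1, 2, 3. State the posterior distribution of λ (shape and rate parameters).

Posterior: Gamma(shape=27.6, rate=12)

Total count ∑xᵢ = 25 over n = 10 weeks.
Gamma is conjugate to the Poisson likelihood: posterior is Gamma(shape = 2.6+25 = 27.6, rate = 2+10 = 12).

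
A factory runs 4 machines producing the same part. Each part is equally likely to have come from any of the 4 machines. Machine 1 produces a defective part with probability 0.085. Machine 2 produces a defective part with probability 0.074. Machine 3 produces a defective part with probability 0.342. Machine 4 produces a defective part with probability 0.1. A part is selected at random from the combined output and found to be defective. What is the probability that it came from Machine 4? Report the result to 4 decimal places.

P(defective|M1) = 0.085; P(defective|M2) = 0.074; P(defective|M3) = 0.342; P(defective|M4) = 0.1.
Prior × likelihood for each source: 0.25·0.085=0.02125, 0.25·0.074=0.01850, 0.25·0.342=0.08550, 0.25·0.1=0.02500. Summing gives P(defective) = 0.15025.
P(Machine 4 | defective) = 0.02500 / 0.15025 = 0.1664.

Posterior probability ≈ 0.1664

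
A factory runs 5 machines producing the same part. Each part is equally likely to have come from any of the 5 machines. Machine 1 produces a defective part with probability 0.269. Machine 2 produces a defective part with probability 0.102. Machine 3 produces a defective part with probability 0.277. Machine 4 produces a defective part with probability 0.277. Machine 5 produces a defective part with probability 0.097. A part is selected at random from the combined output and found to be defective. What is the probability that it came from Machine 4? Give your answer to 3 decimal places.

Posterior probability ≈ 0.271

P(defective|M1) = 0.269; P(defective|M2) = 0.102; P(defective|M3) = 0.277; P(defective|M4) = 0.277; P(defective|M5) = 0.097.
Prior × likelihood for each source: 0.2·0.269=0.05380, 0.2·0.102=0.02040, 0.2·0.277=0.05540, 0.2·0.277=0.05540, 0.2·0.097=0.01940. Summing gives P(defective) = 0.20440.
P(Machine 4 | defective) = 0.05540 / 0.20440 = 0.271.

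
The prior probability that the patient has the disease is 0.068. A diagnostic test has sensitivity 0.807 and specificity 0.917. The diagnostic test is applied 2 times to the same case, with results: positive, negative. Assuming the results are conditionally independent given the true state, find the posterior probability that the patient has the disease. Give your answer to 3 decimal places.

Posterior P(H) ≈ 0.130

Let H be the event that the patient has the disease; start with P(H) = 0.068. P('positive'|H) = 0.807, P('positive'|¬H) = 0.083.
Update on result 1 ('positive'): P(H) ← 0.807·0.0680 / (0.807·0.0680 + 0.083·0.9320) = 0.054876/0.13223 = 0.4150.
Update on result 2 ('negative'): P(H) ← 0.193·0.4150 / (0.193·0.4150 + 0.917·0.5850) = 0.080095/0.61654 = 0.1299.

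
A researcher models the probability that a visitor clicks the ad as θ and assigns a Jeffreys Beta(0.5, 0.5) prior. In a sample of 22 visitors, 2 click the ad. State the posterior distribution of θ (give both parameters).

The binomial likelihood is conjugate to the Beta prior: with 2 successes and 20 failures, the posterior is Beta(0.5+2, 0.5+20) = Beta(2.5, 20.5).

Posterior: Beta(2.5, 20.5)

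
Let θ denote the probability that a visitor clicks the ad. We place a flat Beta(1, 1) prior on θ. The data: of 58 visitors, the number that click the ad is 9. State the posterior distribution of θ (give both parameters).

The binomial likelihood is conjugate to the Beta prior: with 9 successes and 49 failures, the posterior is Beta(1+9, 1+49) = Beta(10, 50).

Posterior: Beta(10, 50)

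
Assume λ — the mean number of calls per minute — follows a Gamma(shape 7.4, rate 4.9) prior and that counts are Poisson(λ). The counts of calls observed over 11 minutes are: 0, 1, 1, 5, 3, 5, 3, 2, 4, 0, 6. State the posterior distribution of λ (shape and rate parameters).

Posterior: Gamma(shape=37.4, rate=15.9)

The Poisson likelihood adds the total count to the shape and the number of exposure periods to the rate. Here ∑xᵢ = 30 and n = 11, so shape 7.4→37.4 and rate 4.9→15.9.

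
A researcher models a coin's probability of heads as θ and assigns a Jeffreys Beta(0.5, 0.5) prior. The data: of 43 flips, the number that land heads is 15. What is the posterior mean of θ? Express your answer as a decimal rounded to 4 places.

Posterior mean ≈ 0.3523

The binomial likelihood is conjugate to the Beta prior: with 15 successes and 28 failures, the posterior is Beta(0.5+15, 0.5+28) = Beta(15.5, 28.5).
E[θ | data] = 15.5/(15.5+28.5) = 0.3523.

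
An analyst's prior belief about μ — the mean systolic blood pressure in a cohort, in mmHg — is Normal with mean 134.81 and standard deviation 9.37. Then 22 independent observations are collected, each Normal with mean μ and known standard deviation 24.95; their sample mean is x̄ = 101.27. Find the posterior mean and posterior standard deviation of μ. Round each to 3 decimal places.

Posterior mean ≈ 109.445; posterior SD ≈ 4.626

Prior precision 1/τ₀² = 1/9.37² = 0.0113899; data precision n/σ² = 22/24.95² = 0.0353412.
Posterior precision = 0.0113899 + 0.0353412 = 0.0467311, giving posterior SD = 1/√0.0467311 = 4.626.
Posterior mean = (0.0113899·134.81 + 0.0353412·101.27) / 0.0467311 = 109.445.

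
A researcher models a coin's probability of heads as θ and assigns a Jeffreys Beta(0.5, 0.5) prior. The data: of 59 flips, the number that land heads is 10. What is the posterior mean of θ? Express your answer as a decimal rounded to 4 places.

Posterior mean ≈ 0.1750

Observing 10 successes and 49 failures updates Beta(0.5, 0.5) by adding the success and failure counts to the two shape parameters: α = 0.5+10 = 10.5, β = 0.5+49 = 49.5.
Posterior mean = α/(α+β) = 10.5/60 = 0.1750.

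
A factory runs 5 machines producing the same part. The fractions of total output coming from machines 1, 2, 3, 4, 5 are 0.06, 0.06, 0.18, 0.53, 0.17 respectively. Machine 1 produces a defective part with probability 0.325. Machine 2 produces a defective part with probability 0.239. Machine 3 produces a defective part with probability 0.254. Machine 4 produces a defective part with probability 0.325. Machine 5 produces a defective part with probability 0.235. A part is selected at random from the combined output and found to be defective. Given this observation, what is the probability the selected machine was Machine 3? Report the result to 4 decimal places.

Posterior probability ≈ 0.1567

Tabulate prior·likelihood by source: [1] prior 0.06, lik 0.325, product 0.01950; [2] prior 0.06, lik 0.239, product 0.01434; [3] prior 0.18, lik 0.254, product 0.04572; [4] prior 0.53, lik 0.325, product 0.1723; [5] prior 0.17, lik 0.235, product 0.03995.
Normalizing constant = 0.29176; the posterior for Machine 3 is its product over the sum, 0.04572/0.29176 = 0.1567.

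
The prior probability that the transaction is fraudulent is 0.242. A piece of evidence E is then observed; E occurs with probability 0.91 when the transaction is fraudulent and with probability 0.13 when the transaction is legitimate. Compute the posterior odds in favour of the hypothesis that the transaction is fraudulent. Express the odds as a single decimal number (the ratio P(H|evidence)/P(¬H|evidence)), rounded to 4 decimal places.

Prior odds = 0.242/(1−0.242) = 0.31926. In log-odds, ln(0.31926) = -1.1417.
Add log likelihood ratio: ln(7.0000) = 1.9459.
Posterior log-odds = 0.80416, so posterior odds = exp(0.80416) = 2.2348.

Posterior odds ≈ 2.2348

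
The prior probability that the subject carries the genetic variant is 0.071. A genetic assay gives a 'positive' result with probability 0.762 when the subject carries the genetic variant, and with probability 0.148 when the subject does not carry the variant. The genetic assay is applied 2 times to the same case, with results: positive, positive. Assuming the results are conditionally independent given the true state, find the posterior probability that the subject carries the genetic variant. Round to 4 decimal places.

With H the event that the subject carries the genetic variant, the joint likelihood of the observed sequence is P(data|H) = 0.762·0.762 = 0.58064 and P(data|¬H) = 0.148·0.148 = 0.021904.
Bayes: P(H|data) = 0.071·0.58064 / (0.071·0.58064 + 0.929·0.021904) = 0.041226/0.061575 = 0.6695.

Posterior P(H) ≈ 0.6695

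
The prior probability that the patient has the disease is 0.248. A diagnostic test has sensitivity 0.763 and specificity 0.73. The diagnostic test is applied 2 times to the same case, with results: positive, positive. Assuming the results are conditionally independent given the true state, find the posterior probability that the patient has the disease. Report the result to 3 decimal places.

Let H be the event that the patient has the disease; start with P(H) = 0.248. P('positive'|H) = 0.763, P('positive'|¬H) = 0.27.
Update on result 1 ('positive'): P(H) ← 0.763·0.2480 / (0.763·0.2480 + 0.27·0.7520) = 0.18922/0.39226 = 0.4824.
Update on result 2 ('positive'): P(H) ← 0.763·0.4824 / (0.763·0.4824 + 0.27·0.5176) = 0.36806/0.50782 = 0.7248.

Posterior P(H) ≈ 0.725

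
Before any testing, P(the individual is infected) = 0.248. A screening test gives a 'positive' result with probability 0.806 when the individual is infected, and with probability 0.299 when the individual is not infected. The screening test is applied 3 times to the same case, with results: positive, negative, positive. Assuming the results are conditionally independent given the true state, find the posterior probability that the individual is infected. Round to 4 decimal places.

Let H be the event that the individual is infected; start with P(H) = 0.248. P('positive'|H) = 0.806, P('positive'|¬H) = 0.299.
Update on result 1 ('positive'): P(H) ← 0.806·0.2480 / (0.806·0.2480 + 0.299·0.7520) = 0.19989/0.42474 = 0.4706.
Update on result 2 ('negative'): P(H) ← 0.194·0.4706 / (0.194·0.4706 + 0.701·0.5294) = 0.091300/0.46240 = 0.1974.
Update on result 3 ('positive'): P(H) ← 0.806·0.1974 / (0.806·0.1974 + 0.299·0.8026) = 0.15914/0.39911 = 0.3987.

Posterior P(H) ≈ 0.3987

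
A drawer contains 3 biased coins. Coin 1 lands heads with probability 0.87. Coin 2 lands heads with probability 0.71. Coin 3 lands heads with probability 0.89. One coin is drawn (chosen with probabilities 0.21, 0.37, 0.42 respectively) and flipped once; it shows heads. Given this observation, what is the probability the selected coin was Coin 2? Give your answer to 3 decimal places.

Tabulate prior·likelihood by source: [1] prior 0.21, lik 0.87, product 0.1827; [2] prior 0.37, lik 0.71, product 0.2627; [3] prior 0.42, lik 0.89, product 0.3738.
Normalizing constant = 0.81920; the posterior for Coin 2 is its product over the sum, 0.2627/0.81920 = 0.321.

Posterior probability ≈ 0.321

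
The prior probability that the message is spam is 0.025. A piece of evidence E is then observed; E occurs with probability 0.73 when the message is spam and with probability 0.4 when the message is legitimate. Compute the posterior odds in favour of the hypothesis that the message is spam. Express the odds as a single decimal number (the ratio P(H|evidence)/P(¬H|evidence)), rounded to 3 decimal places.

Posterior odds ≈ 0.047

Prior odds = 0.025/(1−0.025) = 0.025641.
Likelihood ratio for E = 0.73/0.4 = 1.8250.
Posterior odds = prior odds × LR = 0.046795.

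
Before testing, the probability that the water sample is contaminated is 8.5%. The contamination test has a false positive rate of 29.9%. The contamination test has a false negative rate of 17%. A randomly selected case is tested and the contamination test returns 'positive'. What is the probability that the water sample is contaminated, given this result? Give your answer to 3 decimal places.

P(H | E) ≈ 0.205

Let H be the event that the water sample is contaminated. P(H) = 0.085, so P(¬H) = 0.915. With E the 'positive' result, P(E|H) = 0.83 and P(E|¬H) = 0.299.
P(E) = 0.83·0.085 + 0.299·0.915 = 0.070550 + 0.27359 = 0.34414.
By Bayes' theorem, P(H|E) = 0.070550 / 0.34414 = 0.205.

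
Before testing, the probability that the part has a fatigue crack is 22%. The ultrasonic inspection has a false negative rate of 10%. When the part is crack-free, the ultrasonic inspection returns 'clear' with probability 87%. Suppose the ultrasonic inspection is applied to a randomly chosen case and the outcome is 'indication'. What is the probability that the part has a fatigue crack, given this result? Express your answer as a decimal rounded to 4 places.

P(H | E) ≈ 0.6613

Let H be the event that the part has a fatigue crack. P(H) = 0.22, so P(¬H) = 0.78. With E the 'indication' result, P(E|H) = 0.9 and P(E|¬H) = 0.13.
P(E) = 0.9·0.22 + 0.13·0.78 = 0.19800 + 0.10140 = 0.29940.
By Bayes' theorem, P(H|E) = 0.19800 / 0.29940 = 0.6613.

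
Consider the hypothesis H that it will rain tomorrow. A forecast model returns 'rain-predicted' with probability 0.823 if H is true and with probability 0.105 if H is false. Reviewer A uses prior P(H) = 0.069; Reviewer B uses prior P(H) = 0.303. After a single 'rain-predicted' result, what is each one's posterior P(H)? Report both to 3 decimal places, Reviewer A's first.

Reviewer A: 0.367; Reviewer B: 0.773

P('+'|H) = 0.823, P('+'|¬H) = 0.105.
Reviewer A: numerator 0.823·0.069 = 0.056787; evidence = 0.056787+0.105·0.931 = 0.15454; posterior = 0.367.
Reviewer B: numerator 0.823·0.303 = 0.24937; evidence = 0.24937+0.105·0.697 = 0.32255; posterior = 0.773.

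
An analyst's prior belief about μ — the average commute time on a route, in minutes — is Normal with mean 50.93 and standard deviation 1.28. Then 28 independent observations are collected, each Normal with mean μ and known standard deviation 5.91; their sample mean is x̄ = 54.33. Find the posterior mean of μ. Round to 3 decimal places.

Posterior mean ≈ 52.860

Prior precision 1/τ₀² = 1/1.28² = 0.610352; data precision n/σ² = 28/5.91² = 0.801647.
Posterior precision = 0.610352 + 0.801647 = 1.41200.
Posterior mean = (0.610352·50.93 + 0.801647·54.33) / 1.41200 = 52.860.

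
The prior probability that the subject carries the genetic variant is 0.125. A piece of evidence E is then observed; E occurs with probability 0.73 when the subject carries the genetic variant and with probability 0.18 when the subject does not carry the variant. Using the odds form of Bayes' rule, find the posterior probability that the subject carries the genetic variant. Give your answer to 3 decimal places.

Prior odds = 0.125/(1−0.125) = 0.14286.
Likelihood ratio for E = 0.73/0.18 = 4.0556.
Posterior odds = prior odds × LR = 0.57937.
Posterior probability = odds/(1+odds) = 0.57937/1.5794 = 0.367.

Posterior probability ≈ 0.367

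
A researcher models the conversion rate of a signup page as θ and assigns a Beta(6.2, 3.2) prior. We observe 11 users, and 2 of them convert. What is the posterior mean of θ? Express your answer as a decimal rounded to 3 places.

Posterior mean ≈ 0.402

The binomial likelihood is conjugate to the Beta prior: with 2 successes and 9 failures, the posterior is Beta(6.2+2, 3.2+9) = Beta(8.2, 12.2).
Posterior mean = α/(α+β) = 8.2/20.4 = 0.402.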